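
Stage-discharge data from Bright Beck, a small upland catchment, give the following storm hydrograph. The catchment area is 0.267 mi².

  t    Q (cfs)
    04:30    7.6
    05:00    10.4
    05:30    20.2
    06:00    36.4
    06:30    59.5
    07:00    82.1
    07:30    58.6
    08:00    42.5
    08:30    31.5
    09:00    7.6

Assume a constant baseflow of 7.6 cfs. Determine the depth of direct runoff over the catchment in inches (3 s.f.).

Direct runoff: 0.0, 2.8, 12.6, 28.8, 51.9, 74.5, 51.0, 34.9, 23.9, 0.0 cfs; ΣQ_DR = 280.4 cfs.
V = ΣQ_DR · Δt = 280.4 × 1800 s = 5.047 × 10^5 ft³.
Over A = 0.267 mi², depth = V / A = 0.814 in.

d ≈ 0.814 in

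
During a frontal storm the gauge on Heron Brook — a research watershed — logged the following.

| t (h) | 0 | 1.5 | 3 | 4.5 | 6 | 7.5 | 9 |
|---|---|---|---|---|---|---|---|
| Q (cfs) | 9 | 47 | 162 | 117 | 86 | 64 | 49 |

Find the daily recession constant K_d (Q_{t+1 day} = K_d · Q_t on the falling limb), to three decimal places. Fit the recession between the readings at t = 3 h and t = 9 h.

K_d ≈ 0.008

Between t = 3 h and t = 9 h the flow falls from 162 to 49 cfs over 4×1.5 h = 6 h.
Per-interval ratio K = (49/162)^(1/4) = 0.7416; K_d = K^(24/1.5) = 0.008.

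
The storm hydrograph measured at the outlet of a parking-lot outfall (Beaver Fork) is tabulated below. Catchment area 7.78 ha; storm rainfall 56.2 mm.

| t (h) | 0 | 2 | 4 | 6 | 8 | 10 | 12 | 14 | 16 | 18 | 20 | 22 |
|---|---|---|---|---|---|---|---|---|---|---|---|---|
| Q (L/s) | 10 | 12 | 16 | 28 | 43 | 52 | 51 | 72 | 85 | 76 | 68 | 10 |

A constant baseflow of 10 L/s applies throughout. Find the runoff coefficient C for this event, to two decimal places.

ΣQ_DR = 403.0 L/s; V = ΣQ_DR·Δt = 2.902 × 10^6 L.
Runoff depth d = V / A = 37.30 mm.
C = d / P = 37.30 / 56.2 = 0.66.

C ≈ 0.66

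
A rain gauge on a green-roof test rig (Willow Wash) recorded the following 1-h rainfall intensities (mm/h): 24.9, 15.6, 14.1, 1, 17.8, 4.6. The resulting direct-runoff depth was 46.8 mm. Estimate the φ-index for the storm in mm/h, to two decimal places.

Only the 4 blocks with intensity above φ contribute runoff: 24.9, 15.6, 14.1, 17.8 mm/h.
Σ(I−φ)·Δt = d  ⇒  (24.9+15.6+14.1+17.8 − 4φ)·1 = 46.8
φ = (72.40 − 46.8/1) / 4 = 6.40 mm/h.

φ ≈ 6.40 mm/h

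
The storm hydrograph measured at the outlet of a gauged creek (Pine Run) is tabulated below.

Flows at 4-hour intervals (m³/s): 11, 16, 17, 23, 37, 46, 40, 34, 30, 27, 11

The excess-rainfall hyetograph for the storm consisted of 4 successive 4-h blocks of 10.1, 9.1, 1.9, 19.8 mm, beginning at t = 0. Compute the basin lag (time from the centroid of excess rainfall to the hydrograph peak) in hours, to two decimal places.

t_L ≈ 10.93 h

Centroid of excess rainfall: t_c = Σ P_i·t̄_i / ΣP_i = 9.0709 h (block centres at 2, 6, 10, 14 h).
Hydrograph peak occurs at t = 20 h, so basin lag t_L = 20 − 9.0709 = 10.93 h.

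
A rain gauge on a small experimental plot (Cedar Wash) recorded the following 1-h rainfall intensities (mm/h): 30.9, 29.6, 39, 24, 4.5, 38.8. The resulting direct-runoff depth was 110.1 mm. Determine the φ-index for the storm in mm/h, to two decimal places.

Only the 5 blocks with intensity above φ contribute runoff: 30.9, 29.6, 39, 24, 38.8 mm/h.
Σ(I−φ)·Δt = d  ⇒  (30.9+29.6+39+24+38.8 − 5φ)·1 = 110.1
φ = (162.3 − 110.1/1) / 5 = 10.44 mm/h.

φ ≈ 10.44 mm/h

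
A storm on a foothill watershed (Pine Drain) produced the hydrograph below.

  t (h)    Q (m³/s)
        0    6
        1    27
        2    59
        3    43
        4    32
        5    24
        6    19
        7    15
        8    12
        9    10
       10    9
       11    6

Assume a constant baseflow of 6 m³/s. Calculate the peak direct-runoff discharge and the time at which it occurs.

Subtracting baseflow gives direct-runoff ordinates: 0.0, 21.0, 53.0, 37.0, 26.0, 18.0, 13.0, 9.0, 6.0, 4.0, 3.0, 0.0 m³/s.
The maximum is 53.0 m³/s, occurring at the reading for t = 2 h.

Q_p = 53.0 m³/s at t = 2 h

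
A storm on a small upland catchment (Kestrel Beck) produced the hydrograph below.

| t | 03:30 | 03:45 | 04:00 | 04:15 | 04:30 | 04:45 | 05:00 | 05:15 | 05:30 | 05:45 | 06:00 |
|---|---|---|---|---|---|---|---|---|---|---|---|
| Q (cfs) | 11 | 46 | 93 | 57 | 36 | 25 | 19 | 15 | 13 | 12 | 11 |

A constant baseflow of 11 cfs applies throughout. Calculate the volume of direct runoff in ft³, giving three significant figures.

Direct-runoff ordinates (Q − Q_b): 0.0, 35.0, 82.0, 46.0, 25.0, 14.0, 8.0, 4.0, 2.0, 1.0, 0.0 cfs.
ΣQ_DR = 217.0 cfs.
With Δt = 0.25 h = 900 s, V = ΣQ_DR · Δt = 217.0 × 900 = 1.95 × 10^5 ft³.

V ≈ 1.95 × 10^5 ft³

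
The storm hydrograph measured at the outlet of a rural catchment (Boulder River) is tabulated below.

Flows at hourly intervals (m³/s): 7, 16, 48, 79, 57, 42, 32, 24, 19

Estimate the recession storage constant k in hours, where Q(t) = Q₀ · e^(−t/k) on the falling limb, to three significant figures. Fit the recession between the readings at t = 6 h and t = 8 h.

On the falling limb, Q drops from 32 to 19 m³/s between t = 6 h and t = 8 h (Δt = 2 h).
k = −Δt / ln(Q₂/Q₁) = −2 / ln(19/32) = 3.84 h.

k ≈ 3.84 h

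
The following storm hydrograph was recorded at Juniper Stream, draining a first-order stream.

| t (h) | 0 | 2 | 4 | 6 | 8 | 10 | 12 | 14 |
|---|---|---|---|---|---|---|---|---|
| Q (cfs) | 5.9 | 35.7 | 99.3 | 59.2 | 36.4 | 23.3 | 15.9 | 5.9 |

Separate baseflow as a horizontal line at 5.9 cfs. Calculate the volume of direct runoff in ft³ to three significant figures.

V ≈ 1.69 × 10^6 ft³

Direct-runoff ordinates (Q − Q_b): 0.0, 29.8, 93.4, 53.3, 30.5, 17.4, 10.0, 0.0 cfs.
ΣQ_DR = 234.4 cfs.
With Δt = 2 h = 7200 s, V = ΣQ_DR · Δt = 234.4 × 7200 = 1.69 × 10^6 ft³.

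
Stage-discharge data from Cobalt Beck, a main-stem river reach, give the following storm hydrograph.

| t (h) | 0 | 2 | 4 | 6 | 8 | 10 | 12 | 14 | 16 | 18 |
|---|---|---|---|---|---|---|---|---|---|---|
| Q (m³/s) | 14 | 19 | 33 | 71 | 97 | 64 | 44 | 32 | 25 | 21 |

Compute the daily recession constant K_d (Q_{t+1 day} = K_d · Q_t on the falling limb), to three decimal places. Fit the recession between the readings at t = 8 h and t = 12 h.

Between t = 8 h and t = 12 h the flow falls from 97 to 44 m³/s over 2×2 h = 4 h.
Per-interval ratio K = (44/97)^(1/2) = 0.6735; K_d = K^(24/2) = 0.009.

K_d ≈ 0.009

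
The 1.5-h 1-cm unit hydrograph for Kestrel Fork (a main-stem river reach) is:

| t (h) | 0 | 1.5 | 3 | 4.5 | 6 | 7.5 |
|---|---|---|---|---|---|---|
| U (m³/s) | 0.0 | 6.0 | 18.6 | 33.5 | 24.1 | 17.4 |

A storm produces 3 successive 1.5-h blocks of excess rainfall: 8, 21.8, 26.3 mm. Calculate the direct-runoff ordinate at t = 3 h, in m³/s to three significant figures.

Q ≈ 28.0 m³/s

By discrete convolution, Q_j = Σ (P_i / 10 mm) · U_{j−i}.
At t = 3 h (j=2): Q = (8/10)·18.6 + (21.8/10)·6.0 + (26.3/10)·0.0 = 28.0 m³/s.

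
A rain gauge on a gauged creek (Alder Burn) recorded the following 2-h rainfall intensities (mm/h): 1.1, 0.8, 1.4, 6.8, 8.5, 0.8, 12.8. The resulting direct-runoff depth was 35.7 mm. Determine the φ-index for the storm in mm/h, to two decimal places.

φ ≈ 3.42 mm/h

Only the 3 blocks with intensity above φ contribute runoff: 6.8, 8.5, 12.8 mm/h.
Σ(I−φ)·Δt = d  ⇒  (6.8+8.5+12.8 − 3φ)·2 = 35.7
φ = (28.10 − 35.7/2) / 3 = 3.42 mm/h.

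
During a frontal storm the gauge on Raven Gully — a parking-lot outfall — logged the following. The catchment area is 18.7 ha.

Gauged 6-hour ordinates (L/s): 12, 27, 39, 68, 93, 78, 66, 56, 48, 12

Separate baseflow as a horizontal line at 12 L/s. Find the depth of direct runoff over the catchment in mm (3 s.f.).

Direct runoff: 0.0, 15.0, 27.0, 56.0, 81.0, 66.0, 54.0, 44.0, 36.0, 0.0 L/s; ΣQ_DR = 379.0 L/s.
V = ΣQ_DR · Δt = 379.0 × 21600 s = 8.186 × 10^6 L.
Over A = 18.7 ha, depth = V / A = 43.8 mm.

d ≈ 43.8 mm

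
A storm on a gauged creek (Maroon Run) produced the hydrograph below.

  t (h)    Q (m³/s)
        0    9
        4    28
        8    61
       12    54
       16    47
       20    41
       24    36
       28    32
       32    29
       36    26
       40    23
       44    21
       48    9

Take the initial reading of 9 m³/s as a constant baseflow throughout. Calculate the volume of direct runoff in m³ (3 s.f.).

V ≈ 4.31 × 10^6 m³

Direct-runoff ordinates (Q − Q_b): 0.0, 19.0, 52.0, 45.0, 38.0, 32.0, 27.0, 23.0, 20.0, 17.0, 14.0, 12.0, 0.0 m³/s.
ΣQ_DR = 299.0 m³/s.
With Δt = 4 h = 14400 s, V = ΣQ_DR · Δt = 299.0 × 14400 = 4.31 × 10^6 m³.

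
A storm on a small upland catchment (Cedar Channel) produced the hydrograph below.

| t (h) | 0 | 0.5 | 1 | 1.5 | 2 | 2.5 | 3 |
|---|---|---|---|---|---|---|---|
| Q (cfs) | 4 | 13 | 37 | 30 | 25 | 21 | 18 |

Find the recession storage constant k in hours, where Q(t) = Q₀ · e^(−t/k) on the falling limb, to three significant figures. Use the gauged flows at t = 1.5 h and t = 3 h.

On the falling limb, Q drops from 30 to 18 cfs between t = 1.5 h and t = 3 h (Δt = 1.5 h).
k = −Δt / ln(Q₂/Q₁) = −1.5 / ln(18/30) = 2.94 h.

k ≈ 2.94 h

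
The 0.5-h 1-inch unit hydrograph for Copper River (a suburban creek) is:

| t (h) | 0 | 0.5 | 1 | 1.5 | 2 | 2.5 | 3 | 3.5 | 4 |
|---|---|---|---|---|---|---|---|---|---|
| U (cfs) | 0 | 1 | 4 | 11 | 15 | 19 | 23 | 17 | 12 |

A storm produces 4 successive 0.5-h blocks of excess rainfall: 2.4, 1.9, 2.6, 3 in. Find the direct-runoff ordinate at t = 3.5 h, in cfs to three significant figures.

By discrete convolution, Q_j = Σ (P_i / 1 in) · U_{j−i}.
At t = 3.5 h (j=7): Q = (2.4/1)·17 + (1.9/1)·23 + (2.6/1)·19 + (3/1)·15 = 179 cfs.

Q ≈ 179 cfs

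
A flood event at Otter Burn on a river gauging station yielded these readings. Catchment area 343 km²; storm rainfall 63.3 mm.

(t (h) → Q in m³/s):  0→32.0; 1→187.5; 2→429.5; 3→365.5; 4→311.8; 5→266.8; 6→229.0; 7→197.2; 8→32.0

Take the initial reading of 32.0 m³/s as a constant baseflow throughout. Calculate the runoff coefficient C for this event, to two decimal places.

ΣQ_DR = 1763 m³/s; V = ΣQ_DR·Δt = 6.348 × 10^6 m³.
Runoff depth d = V / A = 18.51 mm.
C = d / P = 18.51 / 63.3 = 0.29.

C ≈ 0.29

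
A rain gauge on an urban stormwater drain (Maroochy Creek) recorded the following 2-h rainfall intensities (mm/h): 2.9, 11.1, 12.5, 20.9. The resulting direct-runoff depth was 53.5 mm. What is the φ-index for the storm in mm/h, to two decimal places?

φ ≈ 5.92 mm/h

Only the 3 blocks with intensity above φ contribute runoff: 11.1, 12.5, 20.9 mm/h.
Σ(I−φ)·Δt = d  ⇒  (11.1+12.5+20.9 − 3φ)·2 = 53.5
φ = (44.50 − 53.5/2) / 3 = 5.92 mm/h.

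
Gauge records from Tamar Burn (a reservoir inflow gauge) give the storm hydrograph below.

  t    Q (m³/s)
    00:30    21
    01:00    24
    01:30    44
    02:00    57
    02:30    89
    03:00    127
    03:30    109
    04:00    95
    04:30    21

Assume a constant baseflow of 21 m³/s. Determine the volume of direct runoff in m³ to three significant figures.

V ≈ 7.16 × 10^5 m³

Direct-runoff ordinates (Q − Q_b): 0.0, 3.0, 23.0, 36.0, 68.0, 106.0, 88.0, 74.0, 0.0 m³/s.
ΣQ_DR = 398.0 m³/s.
With Δt = 0.5 h = 1800 s, V = ΣQ_DR · Δt = 398.0 × 1800 = 7.16 × 10^5 m³.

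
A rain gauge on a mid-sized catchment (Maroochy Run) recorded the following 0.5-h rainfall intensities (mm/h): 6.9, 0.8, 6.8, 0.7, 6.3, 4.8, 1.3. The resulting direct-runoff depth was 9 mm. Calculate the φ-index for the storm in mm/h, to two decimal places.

Only the 4 blocks with intensity above φ contribute runoff: 6.9, 6.8, 6.3, 4.8 mm/h.
Σ(I−φ)·Δt = d  ⇒  (6.9+6.8+6.3+4.8 − 4φ)·0.5 = 9
φ = (24.80 − 9/0.5) / 4 = 1.70 mm/h.

φ ≈ 1.70 mm/h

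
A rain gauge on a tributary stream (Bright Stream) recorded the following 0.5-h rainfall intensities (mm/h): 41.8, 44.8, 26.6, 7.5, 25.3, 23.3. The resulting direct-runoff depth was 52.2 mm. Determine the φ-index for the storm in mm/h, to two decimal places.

φ ≈ 11.48 mm/h

Only the 5 blocks with intensity above φ contribute runoff: 41.8, 44.8, 26.6, 25.3, 23.3 mm/h.
Σ(I−φ)·Δt = d  ⇒  (41.8+44.8+26.6+25.3+23.3 − 5φ)·0.5 = 52.2
φ = (161.8 − 52.2/0.5) / 5 = 11.48 mm/h.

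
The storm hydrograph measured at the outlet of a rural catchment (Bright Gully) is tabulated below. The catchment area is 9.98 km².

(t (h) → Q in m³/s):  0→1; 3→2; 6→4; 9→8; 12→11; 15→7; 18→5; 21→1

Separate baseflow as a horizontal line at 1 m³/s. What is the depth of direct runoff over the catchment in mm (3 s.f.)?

Direct runoff: 0.0, 1.0, 3.0, 7.0, 10.0, 6.0, 4.0, 0.0 m³/s; ΣQ_DR = 31.00 m³/s.
V = ΣQ_DR · Δt = 31.00 × 10800 s = 3.348 × 10^5 m³.
Over A = 9.98 km², depth = V / A = 33.5 mm.

d ≈ 33.5 mm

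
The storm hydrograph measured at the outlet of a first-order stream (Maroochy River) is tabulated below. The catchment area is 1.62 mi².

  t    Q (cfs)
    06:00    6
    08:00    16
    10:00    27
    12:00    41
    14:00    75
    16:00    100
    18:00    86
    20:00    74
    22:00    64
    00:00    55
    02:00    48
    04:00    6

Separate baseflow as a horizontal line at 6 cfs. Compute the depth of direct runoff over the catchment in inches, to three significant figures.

Direct runoff: 0.0, 10.0, 21.0, 35.0, 69.0, 94.0, 80.0, 68.0, 58.0, 49.0, 42.0, 0.0 cfs; ΣQ_DR = 526.0 cfs.
V = ΣQ_DR · Δt = 526.0 × 7200 s = 3.787 × 10^6 ft³.
Over A = 1.62 mi², depth = V / A = 1.01 in.

d ≈ 1.01 in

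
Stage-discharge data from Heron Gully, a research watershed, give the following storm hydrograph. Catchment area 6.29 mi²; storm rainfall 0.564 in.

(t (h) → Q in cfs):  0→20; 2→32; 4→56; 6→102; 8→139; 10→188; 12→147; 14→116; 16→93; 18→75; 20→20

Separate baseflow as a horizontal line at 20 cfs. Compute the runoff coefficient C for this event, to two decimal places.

C ≈ 0.67

ΣQ_DR = 768.0 cfs; V = ΣQ_DR·Δt = 5.530 × 10^6 ft³.
Runoff depth d = V / A = 0.3784 in.
C = d / P = 0.3784 / 0.564 = 0.67.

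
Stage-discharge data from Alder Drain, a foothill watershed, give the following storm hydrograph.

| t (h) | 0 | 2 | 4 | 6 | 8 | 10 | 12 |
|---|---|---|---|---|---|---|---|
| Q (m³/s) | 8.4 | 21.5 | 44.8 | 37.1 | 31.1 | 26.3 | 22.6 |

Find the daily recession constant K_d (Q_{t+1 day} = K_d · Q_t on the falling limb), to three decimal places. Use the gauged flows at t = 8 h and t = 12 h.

K_d ≈ 0.147

Between t = 8 h and t = 12 h the flow falls from 31.1 to 22.6 m³/s over 2×2 h = 4 h.
Per-interval ratio K = (22.6/31.1)^(1/2) = 0.8525; K_d = K^(24/2) = 0.147.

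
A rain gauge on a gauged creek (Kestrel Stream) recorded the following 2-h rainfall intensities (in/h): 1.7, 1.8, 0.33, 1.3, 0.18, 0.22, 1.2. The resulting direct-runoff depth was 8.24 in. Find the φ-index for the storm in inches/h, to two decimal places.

Only the 4 blocks with intensity above φ contribute runoff: 1.7, 1.8, 1.3, 1.2 in/h.
Σ(I−φ)·Δt = d  ⇒  (1.7+1.8+1.3+1.2 − 4φ)·2 = 8.24
φ = (6.000 − 8.24/2) / 4 = 0.47 in/h.

φ ≈ 0.47 in/h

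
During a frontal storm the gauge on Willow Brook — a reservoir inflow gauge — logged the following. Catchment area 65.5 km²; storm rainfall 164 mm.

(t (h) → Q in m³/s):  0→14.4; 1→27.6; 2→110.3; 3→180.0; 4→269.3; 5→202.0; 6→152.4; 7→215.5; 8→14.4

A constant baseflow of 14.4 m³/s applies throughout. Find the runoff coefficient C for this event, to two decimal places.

ΣQ_DR = 1056 m³/s; V = ΣQ_DR·Δt = 3.803 × 10^6 m³.
Runoff depth d = V / A = 58.06 mm.
C = d / P = 58.06 / 164 = 0.35.

C ≈ 0.35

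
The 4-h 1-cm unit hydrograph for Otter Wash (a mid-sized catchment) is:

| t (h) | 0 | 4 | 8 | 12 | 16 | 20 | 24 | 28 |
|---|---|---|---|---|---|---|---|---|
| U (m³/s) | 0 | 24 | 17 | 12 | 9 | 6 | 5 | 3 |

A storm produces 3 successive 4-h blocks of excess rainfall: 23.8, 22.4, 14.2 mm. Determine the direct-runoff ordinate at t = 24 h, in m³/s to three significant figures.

By discrete convolution, Q_j = Σ (P_i / 10 mm) · U_{j−i}.
At t = 24 h (j=6): Q = (23.8/10)·5 + (22.4/10)·6 + (14.2/10)·9 = 38.1 m³/s.

Q ≈ 38.1 m³/s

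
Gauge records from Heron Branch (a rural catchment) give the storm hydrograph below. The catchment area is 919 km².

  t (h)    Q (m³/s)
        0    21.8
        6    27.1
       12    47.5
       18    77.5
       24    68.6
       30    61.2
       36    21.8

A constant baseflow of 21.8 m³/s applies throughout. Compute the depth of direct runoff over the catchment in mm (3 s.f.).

d ≈ 4.06 mm

Direct runoff: 0.0, 5.3, 25.7, 55.7, 46.8, 39.4, 0.0 m³/s; ΣQ_DR = 172.9 m³/s.
V = ΣQ_DR · Δt = 172.9 × 21600 s = 3.735 × 10^6 m³.
Over A = 919 km², depth = V / A = 4.06 mm.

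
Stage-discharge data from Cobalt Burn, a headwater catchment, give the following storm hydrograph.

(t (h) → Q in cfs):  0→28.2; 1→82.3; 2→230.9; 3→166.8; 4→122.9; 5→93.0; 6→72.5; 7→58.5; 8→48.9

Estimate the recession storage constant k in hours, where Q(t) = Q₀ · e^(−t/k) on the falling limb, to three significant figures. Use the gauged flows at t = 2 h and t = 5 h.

On the falling limb, Q drops from 230.9 to 93.0 cfs between t = 2 h and t = 5 h (Δt = 3 h).
k = −Δt / ln(Q₂/Q₁) = −3 / ln(93.0/230.9) = 3.30 h.

k ≈ 3.30 h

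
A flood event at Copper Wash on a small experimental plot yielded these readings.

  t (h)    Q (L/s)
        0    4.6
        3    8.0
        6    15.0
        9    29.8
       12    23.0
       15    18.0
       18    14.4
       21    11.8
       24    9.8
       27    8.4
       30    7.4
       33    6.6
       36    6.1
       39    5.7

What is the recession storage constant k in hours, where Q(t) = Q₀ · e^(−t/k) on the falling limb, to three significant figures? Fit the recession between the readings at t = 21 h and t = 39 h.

On the falling limb, Q drops from 11.8 to 5.7 L/s between t = 21 h and t = 39 h (Δt = 18 h).
k = −Δt / ln(Q₂/Q₁) = −18 / ln(5.7/11.8) = 24.7 h.

k ≈ 24.7 h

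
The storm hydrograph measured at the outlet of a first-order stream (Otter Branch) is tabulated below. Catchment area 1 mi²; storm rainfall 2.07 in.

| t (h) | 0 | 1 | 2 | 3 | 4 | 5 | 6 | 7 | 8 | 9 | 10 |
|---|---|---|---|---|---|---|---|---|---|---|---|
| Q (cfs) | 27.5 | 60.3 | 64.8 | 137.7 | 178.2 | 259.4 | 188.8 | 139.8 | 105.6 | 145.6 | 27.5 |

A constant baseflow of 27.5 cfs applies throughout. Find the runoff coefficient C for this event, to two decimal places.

C ≈ 0.77

ΣQ_DR = 1033 cfs; V = ΣQ_DR·Δt = 3.718 × 10^6 ft³.
Runoff depth d = V / A = 1.600 in.
C = d / P = 1.600 / 2.07 = 0.77.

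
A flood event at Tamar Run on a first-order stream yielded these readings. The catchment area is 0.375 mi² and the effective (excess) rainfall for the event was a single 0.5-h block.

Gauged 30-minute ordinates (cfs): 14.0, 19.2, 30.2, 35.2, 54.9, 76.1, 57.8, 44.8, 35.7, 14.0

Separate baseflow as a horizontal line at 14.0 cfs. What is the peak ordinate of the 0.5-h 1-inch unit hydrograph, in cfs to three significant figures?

Direct runoff: 0.0, 5.2, 16.2, 21.2, 40.9, 62.1, 43.8, 30.8, 21.7, 0.0 cfs; ΣQ_DR = 241.9 cfs, peak = 62.1 cfs.
Runoff depth d = ΣQ_DR·Δt / A = 241.9 × 1800 / (0.375 mi²) = 0.4998 in.
The 1-inch UH is the DRH scaled by (1 in)/d, so U_p = 62.1 × 1/0.4998 = 124 cfs.

U_p ≈ 124 cfs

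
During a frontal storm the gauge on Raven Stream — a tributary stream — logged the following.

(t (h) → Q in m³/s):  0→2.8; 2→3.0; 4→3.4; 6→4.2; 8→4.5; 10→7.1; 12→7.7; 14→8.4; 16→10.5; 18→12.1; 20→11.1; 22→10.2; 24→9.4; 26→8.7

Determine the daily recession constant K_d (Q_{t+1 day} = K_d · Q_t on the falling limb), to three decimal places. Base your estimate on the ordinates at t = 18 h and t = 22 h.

Between t = 18 h and t = 22 h the flow falls from 12.1 to 10.2 m³/s over 2×2 h = 4 h.
Per-interval ratio K = (10.2/12.1)^(1/2) = 0.9181; K_d = K^(24/2) = 0.359.

K_d ≈ 0.359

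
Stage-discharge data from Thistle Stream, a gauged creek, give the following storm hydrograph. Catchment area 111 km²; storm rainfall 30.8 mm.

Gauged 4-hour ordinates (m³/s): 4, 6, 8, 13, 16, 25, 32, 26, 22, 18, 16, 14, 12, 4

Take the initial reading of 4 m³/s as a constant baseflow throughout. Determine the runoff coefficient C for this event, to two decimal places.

C ≈ 0.67

ΣQ_DR = 160.0 m³/s; V = ΣQ_DR·Δt = 2.304 × 10^6 m³.
Runoff depth d = V / A = 20.76 mm.
C = d / P = 20.76 / 30.8 = 0.67.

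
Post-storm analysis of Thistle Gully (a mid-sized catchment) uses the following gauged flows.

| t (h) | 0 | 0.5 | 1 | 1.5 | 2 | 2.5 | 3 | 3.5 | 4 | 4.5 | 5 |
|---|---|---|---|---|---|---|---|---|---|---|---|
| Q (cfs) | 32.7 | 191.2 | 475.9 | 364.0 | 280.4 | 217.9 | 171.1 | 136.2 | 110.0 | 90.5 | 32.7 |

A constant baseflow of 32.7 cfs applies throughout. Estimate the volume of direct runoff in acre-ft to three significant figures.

V ≈ 72.0 acre-ft

Direct-runoff ordinates (Q − Q_b): 0.0, 158.5, 443.2, 331.3, 247.7, 185.2, 138.4, 103.5, 77.3, 57.8, 0.0 cfs.
ΣQ_DR = 1743 cfs.
With Δt = 0.5 h = 1800 s, V = ΣQ_DR · Δt = 1743 × 1800 = 3.14 × 10^6 ft³ = 72.0 acre-ft.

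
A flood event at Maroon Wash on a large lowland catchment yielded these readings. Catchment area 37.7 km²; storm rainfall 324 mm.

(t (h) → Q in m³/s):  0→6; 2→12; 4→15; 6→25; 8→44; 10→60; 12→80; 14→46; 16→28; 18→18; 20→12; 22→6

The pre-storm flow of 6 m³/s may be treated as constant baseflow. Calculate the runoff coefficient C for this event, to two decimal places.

C ≈ 0.17

ΣQ_DR = 280.0 m³/s; V = ΣQ_DR·Δt = 2.016 × 10^6 m³.
Runoff depth d = V / A = 53.47 mm.
C = d / P = 53.47 / 324 = 0.17.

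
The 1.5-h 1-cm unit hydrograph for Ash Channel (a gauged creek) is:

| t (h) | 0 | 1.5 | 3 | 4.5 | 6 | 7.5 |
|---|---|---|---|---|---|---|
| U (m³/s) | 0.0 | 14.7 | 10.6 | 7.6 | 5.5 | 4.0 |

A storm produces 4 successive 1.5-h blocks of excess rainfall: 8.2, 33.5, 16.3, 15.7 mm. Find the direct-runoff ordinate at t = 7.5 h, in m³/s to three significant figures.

Q ≈ 50.7 m³/s

By discrete convolution, Q_j = Σ (P_i / 10 mm) · U_{j−i}.
At t = 7.5 h (j=5): Q = (8.2/10)·4.0 + (33.5/10)·5.5 + (16.3/10)·7.6 + (15.7/10)·10.6 = 50.7 m³/s.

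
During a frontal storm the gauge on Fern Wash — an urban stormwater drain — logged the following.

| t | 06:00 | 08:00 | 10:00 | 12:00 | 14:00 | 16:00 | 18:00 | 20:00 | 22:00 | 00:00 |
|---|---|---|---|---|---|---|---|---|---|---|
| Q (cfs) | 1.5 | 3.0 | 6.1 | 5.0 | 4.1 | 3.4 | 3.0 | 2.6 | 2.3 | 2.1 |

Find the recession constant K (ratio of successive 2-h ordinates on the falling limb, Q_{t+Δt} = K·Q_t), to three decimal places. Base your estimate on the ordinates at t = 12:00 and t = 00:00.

K ≈ 0.865

Using the recession-limb readings at t = 12:00 and t = 00:00: Q falls from 5.0 to 2.1 cfs over 6 intervals.
K = (Q₂/Q₁)^(1/6) = (2.1/5.0)^(1/6) = 0.865.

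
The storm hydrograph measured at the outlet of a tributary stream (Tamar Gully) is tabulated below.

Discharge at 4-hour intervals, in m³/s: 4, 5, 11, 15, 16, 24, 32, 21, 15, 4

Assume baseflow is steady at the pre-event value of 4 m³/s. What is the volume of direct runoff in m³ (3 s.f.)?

Direct-runoff ordinates (Q − Q_b): 0.0, 1.0, 7.0, 11.0, 12.0, 20.0, 28.0, 17.0, 11.0, 0.0 m³/s.
ΣQ_DR = 107.0 m³/s.
With Δt = 4 h = 14400 s, V = ΣQ_DR · Δt = 107.0 × 14400 = 1.54 × 10^6 m³.

V ≈ 1.54 × 10^6 m³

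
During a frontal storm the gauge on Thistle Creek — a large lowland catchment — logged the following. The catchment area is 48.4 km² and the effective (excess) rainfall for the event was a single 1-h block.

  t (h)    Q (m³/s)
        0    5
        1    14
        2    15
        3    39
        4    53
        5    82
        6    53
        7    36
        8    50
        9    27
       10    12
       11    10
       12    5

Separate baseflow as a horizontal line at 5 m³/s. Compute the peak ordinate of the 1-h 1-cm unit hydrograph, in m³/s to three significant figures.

Direct runoff: 0.0, 9.0, 10.0, 34.0, 48.0, 77.0, 48.0, 31.0, 45.0, 22.0, 7.0, 5.0, 0.0 m³/s; ΣQ_DR = 336.0 m³/s, peak = 77.0 m³/s.
Runoff depth d = ΣQ_DR·Δt / A = 336.0 × 3600 / (48.4 km²) = 24.99 mm.
The 1-cm UH is the DRH scaled by (10 mm)/d, so U_p = 77.0 × 10/24.99 = 30.8 m³/s.

U_p ≈ 30.8 m³/s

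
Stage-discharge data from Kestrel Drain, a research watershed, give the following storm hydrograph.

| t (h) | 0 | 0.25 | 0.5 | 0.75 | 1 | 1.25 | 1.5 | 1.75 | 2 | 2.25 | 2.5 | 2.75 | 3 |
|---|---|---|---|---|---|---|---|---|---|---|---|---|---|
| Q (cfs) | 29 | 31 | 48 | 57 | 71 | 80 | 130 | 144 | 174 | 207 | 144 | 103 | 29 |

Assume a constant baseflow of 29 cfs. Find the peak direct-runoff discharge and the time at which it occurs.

Q_p = 178.0 cfs at t = 2.25 h

Subtracting baseflow gives direct-runoff ordinates: 0.0, 2.0, 19.0, 28.0, 42.0, 51.0, 101.0, 115.0, 145.0, 178.0, 115.0, 74.0, 0.0 cfs.
The maximum is 178.0 cfs, occurring at the reading for t = 2.25 h.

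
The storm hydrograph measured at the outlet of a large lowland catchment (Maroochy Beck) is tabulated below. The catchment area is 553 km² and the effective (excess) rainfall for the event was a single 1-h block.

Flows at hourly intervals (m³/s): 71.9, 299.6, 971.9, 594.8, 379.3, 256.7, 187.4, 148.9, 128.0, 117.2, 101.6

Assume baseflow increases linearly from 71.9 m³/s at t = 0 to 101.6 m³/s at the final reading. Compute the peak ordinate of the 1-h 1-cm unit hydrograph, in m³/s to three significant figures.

Direct runoff: 0.00, 224.73, 894.06, 513.99, 295.52, 169.95, 97.68, 56.21, 32.34, 18.57, 0.00 m³/s; ΣQ_DR = 2303 m³/s, peak = 894.06 m³/s.
Runoff depth d = ΣQ_DR·Δt / A = 2303 × 3600 / (553 km²) = 14.99 mm.
The 1-cm UH is the DRH scaled by (10 mm)/d, so U_p = 894.06 × 10/14.99 = 596 m³/s.

U_p ≈ 596 m³/s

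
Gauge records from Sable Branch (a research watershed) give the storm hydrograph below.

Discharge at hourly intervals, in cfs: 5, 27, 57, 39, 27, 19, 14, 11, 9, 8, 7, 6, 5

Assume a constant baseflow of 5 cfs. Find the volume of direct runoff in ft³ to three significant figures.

V ≈ 6.08 × 10^5 ft³

Direct-runoff ordinates (Q − Q_b): 0.0, 22.0, 52.0, 34.0, 22.0, 14.0, 9.0, 6.0, 4.0, 3.0, 2.0, 1.0, 0.0 cfs.
ΣQ_DR = 169.0 cfs.
With Δt = 1 h = 3600 s, V = ΣQ_DR · Δt = 169.0 × 3600 = 6.08 × 10^5 ft³.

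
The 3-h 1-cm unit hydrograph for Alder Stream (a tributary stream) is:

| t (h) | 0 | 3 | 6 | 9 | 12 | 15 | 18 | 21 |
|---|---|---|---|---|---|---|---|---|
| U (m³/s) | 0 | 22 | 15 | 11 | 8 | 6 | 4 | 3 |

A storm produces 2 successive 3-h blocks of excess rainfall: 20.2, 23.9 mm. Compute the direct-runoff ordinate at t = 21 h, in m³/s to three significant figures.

By discrete convolution, Q_j = Σ (P_i / 10 mm) · U_{j−i}.
At t = 21 h (j=7): Q = (20.2/10)·3 + (23.9/10)·4 = 15.6 m³/s.

Q ≈ 15.6 m³/s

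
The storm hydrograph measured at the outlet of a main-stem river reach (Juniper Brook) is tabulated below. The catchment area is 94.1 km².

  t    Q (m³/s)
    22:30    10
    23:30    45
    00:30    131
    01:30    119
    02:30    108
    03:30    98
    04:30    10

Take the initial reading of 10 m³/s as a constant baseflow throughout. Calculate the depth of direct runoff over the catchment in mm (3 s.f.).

Direct runoff: 0.0, 35.0, 121.0, 109.0, 98.0, 88.0, 0.0 m³/s; ΣQ_DR = 451.0 m³/s.
V = ΣQ_DR · Δt = 451.0 × 3600 s = 1.624 × 10^6 m³.
Over A = 94.1 km², depth = V / A = 17.3 mm.

d ≈ 17.3 mm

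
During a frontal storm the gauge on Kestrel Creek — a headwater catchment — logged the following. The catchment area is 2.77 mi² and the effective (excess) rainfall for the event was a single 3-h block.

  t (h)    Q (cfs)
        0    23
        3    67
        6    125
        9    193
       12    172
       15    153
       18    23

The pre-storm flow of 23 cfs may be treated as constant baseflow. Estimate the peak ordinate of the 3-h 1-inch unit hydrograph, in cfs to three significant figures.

U_p ≈ 170 cfs

Direct runoff: 0.0, 44.0, 102.0, 170.0, 149.0, 130.0, 0.0 cfs; ΣQ_DR = 595.0 cfs, peak = 170.0 cfs.
Runoff depth d = ΣQ_DR·Δt / A = 595.0 × 10800 / (2.77 mi²) = 0.9986 in.
The 1-inch UH is the DRH scaled by (1 in)/d, so U_p = 170.0 × 1/0.9986 = 170 cfs.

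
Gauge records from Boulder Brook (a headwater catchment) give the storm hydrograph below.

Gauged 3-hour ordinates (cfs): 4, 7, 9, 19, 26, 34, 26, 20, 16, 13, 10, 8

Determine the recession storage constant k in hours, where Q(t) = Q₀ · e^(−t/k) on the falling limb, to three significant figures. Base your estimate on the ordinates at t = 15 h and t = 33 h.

On the falling limb, Q drops from 34 to 8 cfs between t = 15 h and t = 33 h (Δt = 18 h).
k = −Δt / ln(Q₂/Q₁) = −18 / ln(8/34) = 12.4 h.

k ≈ 12.4 h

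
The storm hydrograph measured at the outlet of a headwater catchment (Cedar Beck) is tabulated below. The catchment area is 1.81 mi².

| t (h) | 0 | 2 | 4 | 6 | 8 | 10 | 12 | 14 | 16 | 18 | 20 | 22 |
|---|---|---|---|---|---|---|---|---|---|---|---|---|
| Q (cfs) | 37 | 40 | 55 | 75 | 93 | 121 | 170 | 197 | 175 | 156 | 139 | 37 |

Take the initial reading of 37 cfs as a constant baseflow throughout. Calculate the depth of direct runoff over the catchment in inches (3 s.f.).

Direct runoff: 0.0, 3.0, 18.0, 38.0, 56.0, 84.0, 133.0, 160.0, 138.0, 119.0, 102.0, 0.0 cfs; ΣQ_DR = 851.0 cfs.
V = ΣQ_DR · Δt = 851.0 × 7200 s = 6.127 × 10^6 ft³.
Over A = 1.81 mi², depth = V / A = 1.46 in.

d ≈ 1.46 in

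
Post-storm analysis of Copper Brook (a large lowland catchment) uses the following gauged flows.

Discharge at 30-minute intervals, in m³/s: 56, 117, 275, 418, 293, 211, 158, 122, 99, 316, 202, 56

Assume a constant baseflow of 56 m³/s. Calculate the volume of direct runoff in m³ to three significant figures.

V ≈ 2.97 × 10^6 m³

Direct-runoff ordinates (Q − Q_b): 0.0, 61.0, 219.0, 362.0, 237.0, 155.0, 102.0, 66.0, 43.0, 260.0, 146.0, 0.0 m³/s.
ΣQ_DR = 1651 m³/s.
With Δt = 0.5 h = 1800 s, V = ΣQ_DR · Δt = 1651 × 1800 = 2.97 × 10^6 m³.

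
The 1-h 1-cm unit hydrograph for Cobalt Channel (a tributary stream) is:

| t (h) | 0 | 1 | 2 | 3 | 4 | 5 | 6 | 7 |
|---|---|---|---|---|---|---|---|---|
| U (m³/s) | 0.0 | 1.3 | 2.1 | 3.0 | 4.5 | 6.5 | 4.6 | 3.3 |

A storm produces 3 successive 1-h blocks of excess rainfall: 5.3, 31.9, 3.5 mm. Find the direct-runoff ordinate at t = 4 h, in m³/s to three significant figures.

By discrete convolution, Q_j = Σ (P_i / 10 mm) · U_{j−i}.
At t = 4 h (j=4): Q = (5.3/10)·4.5 + (31.9/10)·3.0 + (3.5/10)·2.1 = 12.7 m³/s.

Q ≈ 12.7 m³/s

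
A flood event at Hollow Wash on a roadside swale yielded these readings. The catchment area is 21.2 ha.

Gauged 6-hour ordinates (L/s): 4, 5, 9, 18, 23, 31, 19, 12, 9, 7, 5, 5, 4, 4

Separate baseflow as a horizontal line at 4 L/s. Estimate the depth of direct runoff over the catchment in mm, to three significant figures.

d ≈ 10.1 mm

Direct runoff: 0.0, 1.0, 5.0, 14.0, 19.0, 27.0, 15.0, 8.0, 5.0, 3.0, 1.0, 1.0, 0.0, 0.0 L/s; ΣQ_DR = 99.00 L/s.
V = ΣQ_DR · Δt = 99.00 × 21600 s = 2.138 × 10^6 L.
Over A = 21.2 ha, depth = V / A = 10.1 mm.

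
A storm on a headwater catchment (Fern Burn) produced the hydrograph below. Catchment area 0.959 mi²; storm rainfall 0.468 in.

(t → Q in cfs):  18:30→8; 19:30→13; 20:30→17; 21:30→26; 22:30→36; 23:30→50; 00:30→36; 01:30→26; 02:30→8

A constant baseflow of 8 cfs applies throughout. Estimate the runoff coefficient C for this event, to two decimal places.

ΣQ_DR = 148.0 cfs; V = ΣQ_DR·Δt = 5.328 × 10^5 ft³.
Runoff depth d = V / A = 0.2391 in.
C = d / P = 0.2391 / 0.468 = 0.51.

C ≈ 0.51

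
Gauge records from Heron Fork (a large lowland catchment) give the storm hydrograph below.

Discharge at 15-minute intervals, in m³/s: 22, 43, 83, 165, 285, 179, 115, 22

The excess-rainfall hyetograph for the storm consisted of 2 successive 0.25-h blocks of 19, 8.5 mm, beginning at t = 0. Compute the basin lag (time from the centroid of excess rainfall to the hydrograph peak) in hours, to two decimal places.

Centroid of excess rainfall: t_c = Σ P_i·t̄_i / ΣP_i = 0.2023 h (block centres at 0.125, 0.375 h).
Hydrograph peak occurs at t = 1 h, so basin lag t_L = 1 − 0.2023 = 0.80 h.

t_L ≈ 0.80 h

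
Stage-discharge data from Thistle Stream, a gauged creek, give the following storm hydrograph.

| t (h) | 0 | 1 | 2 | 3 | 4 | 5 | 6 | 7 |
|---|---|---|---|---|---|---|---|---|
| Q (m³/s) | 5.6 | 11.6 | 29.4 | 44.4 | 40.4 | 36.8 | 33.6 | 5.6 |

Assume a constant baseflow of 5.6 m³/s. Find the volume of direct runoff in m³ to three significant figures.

Direct-runoff ordinates (Q − Q_b): 0.0, 6.0, 23.8, 38.8, 34.8, 31.2, 28.0, 0.0 m³/s.
ΣQ_DR = 162.6 m³/s.
With Δt = 1 h = 3600 s, V = ΣQ_DR · Δt = 162.6 × 3600 = 5.85 × 10^5 m³.

V ≈ 5.85 × 10^5 m³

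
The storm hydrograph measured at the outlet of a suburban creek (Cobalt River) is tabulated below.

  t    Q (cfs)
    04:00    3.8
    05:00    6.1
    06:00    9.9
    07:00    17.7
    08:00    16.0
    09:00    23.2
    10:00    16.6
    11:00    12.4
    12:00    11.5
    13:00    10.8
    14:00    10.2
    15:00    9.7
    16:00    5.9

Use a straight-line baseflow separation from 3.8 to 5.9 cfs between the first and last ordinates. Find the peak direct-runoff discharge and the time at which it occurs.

Q_p = 18.52 cfs at t = 09:00

Subtracting baseflow gives direct-runoff ordinates: 0.00, 2.12, 5.75, 13.38, 11.50, 18.52, 11.75, 7.38, 6.30, 5.42, 4.65, 3.98, 0.00 cfs.
The maximum is 18.52 cfs, occurring at the reading for t = 09:00.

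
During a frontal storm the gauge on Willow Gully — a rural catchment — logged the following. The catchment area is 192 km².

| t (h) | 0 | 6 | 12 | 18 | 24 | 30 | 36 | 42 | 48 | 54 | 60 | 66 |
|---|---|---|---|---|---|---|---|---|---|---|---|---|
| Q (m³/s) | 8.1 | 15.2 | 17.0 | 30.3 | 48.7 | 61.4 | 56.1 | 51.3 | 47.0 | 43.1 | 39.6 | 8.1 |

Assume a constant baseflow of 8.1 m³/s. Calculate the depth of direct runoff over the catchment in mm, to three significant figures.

d ≈ 37.0 mm

Direct runoff: 0.0, 7.1, 8.9, 22.2, 40.6, 53.3, 48.0, 43.2, 38.9, 35.0, 31.5, 0.0 m³/s; ΣQ_DR = 328.7 m³/s.
V = ΣQ_DR · Δt = 328.7 × 21600 s = 7.100 × 10^6 m³.
Over A = 192 km², depth = V / A = 37.0 mm.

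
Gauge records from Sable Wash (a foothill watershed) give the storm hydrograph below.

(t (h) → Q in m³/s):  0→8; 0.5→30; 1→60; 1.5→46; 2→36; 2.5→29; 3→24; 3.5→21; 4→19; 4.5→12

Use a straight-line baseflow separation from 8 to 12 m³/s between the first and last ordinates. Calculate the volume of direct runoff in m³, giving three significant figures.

V ≈ 3.33 × 10^5 m³

Direct-runoff ordinates (Q − Q_b): 0.00, 21.56, 51.11, 36.67, 26.22, 18.78, 13.33, 9.89, 7.44, 0.00 m³/s.
ΣQ_DR = 185.0 m³/s.
With Δt = 0.5 h = 1800 s, V = ΣQ_DR · Δt = 185.0 × 1800 = 3.33 × 10^5 m³.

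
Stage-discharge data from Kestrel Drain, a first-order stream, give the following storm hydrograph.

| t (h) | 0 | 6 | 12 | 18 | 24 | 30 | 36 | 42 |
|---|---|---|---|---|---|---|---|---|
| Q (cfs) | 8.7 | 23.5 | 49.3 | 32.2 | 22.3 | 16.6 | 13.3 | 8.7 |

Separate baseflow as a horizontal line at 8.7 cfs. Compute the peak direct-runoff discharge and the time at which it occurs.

Subtracting baseflow gives direct-runoff ordinates: 0.0, 14.8, 40.6, 23.5, 13.6, 7.9, 4.6, 0.0 cfs.
The maximum is 40.6 cfs, occurring at the reading for t = 12 h.

Q_p = 40.6 cfs at t = 12 h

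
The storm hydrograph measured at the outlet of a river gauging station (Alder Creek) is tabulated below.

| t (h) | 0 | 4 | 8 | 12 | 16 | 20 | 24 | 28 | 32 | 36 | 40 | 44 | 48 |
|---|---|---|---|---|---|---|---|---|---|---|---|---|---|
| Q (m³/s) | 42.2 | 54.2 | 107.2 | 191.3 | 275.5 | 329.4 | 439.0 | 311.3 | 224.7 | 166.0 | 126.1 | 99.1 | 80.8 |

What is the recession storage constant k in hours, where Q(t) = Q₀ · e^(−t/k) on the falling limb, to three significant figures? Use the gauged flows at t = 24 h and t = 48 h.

k ≈ 14.2 h

On the falling limb, Q drops from 439.0 to 80.8 m³/s between t = 24 h and t = 48 h (Δt = 24 h).
k = −Δt / ln(Q₂/Q₁) = −24 / ln(80.8/439.0) = 14.2 h.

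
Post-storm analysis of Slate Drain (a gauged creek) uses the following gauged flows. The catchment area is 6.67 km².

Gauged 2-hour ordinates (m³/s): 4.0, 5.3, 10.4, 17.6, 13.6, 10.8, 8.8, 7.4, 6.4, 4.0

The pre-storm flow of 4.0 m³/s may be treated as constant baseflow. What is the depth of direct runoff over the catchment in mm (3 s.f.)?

d ≈ 52.1 mm

Direct runoff: 0.0, 1.3, 6.4, 13.6, 9.6, 6.8, 4.8, 3.4, 2.4, 0.0 m³/s; ΣQ_DR = 48.30 m³/s.
V = ΣQ_DR · Δt = 48.30 × 7200 s = 3.478 × 10^5 m³.
Over A = 6.67 km², depth = V / A = 52.1 mm.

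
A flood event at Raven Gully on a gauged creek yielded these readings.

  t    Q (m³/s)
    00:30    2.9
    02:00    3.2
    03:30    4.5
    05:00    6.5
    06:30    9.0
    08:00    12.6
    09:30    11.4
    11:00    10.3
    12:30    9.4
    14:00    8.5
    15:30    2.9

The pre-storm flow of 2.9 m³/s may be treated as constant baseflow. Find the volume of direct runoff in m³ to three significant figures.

Direct-runoff ordinates (Q − Q_b): 0.0, 0.3, 1.6, 3.6, 6.1, 9.7, 8.5, 7.4, 6.5, 5.6, 0.0 m³/s.
ΣQ_DR = 49.30 m³/s.
With Δt = 1.5 h = 5400 s, V = ΣQ_DR · Δt = 49.30 × 5400 = 2.66 × 10^5 m³.

V ≈ 2.66 × 10^5 m³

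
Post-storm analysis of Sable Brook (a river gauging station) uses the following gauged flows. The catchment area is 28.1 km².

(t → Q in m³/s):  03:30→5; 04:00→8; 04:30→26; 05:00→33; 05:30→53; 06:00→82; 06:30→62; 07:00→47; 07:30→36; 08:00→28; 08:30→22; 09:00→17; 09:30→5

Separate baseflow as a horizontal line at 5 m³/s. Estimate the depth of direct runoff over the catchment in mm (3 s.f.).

Direct runoff: 0.0, 3.0, 21.0, 28.0, 48.0, 77.0, 57.0, 42.0, 31.0, 23.0, 17.0, 12.0, 0.0 m³/s; ΣQ_DR = 359.0 m³/s.
V = ΣQ_DR · Δt = 359.0 × 1800 s = 6.462 × 10^5 m³.
Over A = 28.1 km², depth = V / A = 23.0 mm.

d ≈ 23.0 mm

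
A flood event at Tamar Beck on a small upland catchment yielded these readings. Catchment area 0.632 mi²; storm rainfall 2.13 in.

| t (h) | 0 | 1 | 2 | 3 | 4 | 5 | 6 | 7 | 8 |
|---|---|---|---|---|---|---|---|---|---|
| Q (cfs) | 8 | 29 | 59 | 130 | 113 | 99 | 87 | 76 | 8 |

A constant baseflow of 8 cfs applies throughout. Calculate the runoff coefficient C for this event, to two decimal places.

ΣQ_DR = 537.0 cfs; V = ΣQ_DR·Δt = 1.933 × 10^6 ft³.
Runoff depth d = V / A = 1.317 in.
C = d / P = 1.317 / 2.13 = 0.62.

C ≈ 0.62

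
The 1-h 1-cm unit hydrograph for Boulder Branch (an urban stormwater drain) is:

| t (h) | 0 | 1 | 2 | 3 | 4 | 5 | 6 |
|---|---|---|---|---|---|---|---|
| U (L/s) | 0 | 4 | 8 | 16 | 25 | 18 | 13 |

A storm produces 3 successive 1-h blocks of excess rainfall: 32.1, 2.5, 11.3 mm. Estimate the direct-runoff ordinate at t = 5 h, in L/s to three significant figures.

Q ≈ 82.1 L/s

By discrete convolution, Q_j = Σ (P_i / 10 mm) · U_{j−i}.
At t = 5 h (j=5): Q = (32.1/10)·18 + (2.5/10)·25 + (11.3/10)·16 = 82.1 L/s.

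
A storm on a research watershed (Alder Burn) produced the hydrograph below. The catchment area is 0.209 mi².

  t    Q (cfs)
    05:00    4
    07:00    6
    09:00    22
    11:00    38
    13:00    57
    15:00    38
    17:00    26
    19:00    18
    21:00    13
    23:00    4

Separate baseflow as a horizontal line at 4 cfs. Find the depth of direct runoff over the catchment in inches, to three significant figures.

Direct runoff: 0.0, 2.0, 18.0, 34.0, 53.0, 34.0, 22.0, 14.0, 9.0, 0.0 cfs; ΣQ_DR = 186.0 cfs.
V = ΣQ_DR · Δt = 186.0 × 7200 s = 1.339 × 10^6 ft³.
Over A = 0.209 mi², depth = V / A = 2.76 in.

d ≈ 2.76 in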